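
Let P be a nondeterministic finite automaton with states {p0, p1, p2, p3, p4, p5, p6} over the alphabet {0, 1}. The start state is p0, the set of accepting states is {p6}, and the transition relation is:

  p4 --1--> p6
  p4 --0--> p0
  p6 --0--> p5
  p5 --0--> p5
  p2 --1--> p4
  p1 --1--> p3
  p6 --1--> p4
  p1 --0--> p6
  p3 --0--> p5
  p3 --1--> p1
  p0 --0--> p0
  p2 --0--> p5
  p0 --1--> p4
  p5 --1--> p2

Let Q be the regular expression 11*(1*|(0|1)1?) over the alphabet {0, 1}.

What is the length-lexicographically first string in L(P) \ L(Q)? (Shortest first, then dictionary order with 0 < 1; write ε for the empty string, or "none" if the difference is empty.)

The string 011 is accepted by P but not by Q.
No shorter string lies in the difference, and 011 is the lexicographically first length-3 string in L(P) \ L(Q).

011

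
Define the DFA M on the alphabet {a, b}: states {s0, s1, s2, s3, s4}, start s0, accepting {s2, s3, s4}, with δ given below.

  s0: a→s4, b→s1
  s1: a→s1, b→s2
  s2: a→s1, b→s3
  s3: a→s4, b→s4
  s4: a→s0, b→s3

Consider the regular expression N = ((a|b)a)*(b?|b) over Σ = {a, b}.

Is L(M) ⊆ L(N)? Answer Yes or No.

The string a is in L(M) but not in L(N).
So L(M) ⊄ L(N).

No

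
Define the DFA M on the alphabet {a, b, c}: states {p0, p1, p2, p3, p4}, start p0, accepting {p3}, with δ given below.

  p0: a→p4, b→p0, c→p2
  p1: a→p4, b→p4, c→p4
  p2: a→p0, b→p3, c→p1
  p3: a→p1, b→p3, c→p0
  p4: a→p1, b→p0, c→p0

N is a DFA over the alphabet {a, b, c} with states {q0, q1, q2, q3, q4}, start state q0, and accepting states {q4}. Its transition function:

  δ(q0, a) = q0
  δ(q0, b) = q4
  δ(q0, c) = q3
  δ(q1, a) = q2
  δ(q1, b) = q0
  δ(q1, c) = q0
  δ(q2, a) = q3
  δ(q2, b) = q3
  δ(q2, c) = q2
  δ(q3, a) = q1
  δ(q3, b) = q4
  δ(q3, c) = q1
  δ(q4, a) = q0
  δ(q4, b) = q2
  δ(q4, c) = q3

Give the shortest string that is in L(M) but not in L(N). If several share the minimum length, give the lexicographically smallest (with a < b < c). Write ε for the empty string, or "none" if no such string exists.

The string cbb is accepted by M but not by N.
No shorter string lies in the difference, and cbb is the lexicographically first length-3 string in L(M) \ L(N).

cbb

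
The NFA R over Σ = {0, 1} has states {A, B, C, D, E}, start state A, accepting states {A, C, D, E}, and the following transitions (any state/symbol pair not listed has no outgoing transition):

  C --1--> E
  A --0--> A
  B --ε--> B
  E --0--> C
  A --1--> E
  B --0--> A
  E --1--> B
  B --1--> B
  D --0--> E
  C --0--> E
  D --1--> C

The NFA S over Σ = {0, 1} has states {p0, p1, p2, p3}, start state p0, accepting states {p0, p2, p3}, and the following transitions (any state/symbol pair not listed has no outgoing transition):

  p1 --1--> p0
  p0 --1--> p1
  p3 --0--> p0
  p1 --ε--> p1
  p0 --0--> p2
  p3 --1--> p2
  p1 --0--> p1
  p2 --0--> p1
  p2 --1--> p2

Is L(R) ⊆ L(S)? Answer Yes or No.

No

The string 1 is in L(R) but not in L(S).
So L(R) ⊄ L(S).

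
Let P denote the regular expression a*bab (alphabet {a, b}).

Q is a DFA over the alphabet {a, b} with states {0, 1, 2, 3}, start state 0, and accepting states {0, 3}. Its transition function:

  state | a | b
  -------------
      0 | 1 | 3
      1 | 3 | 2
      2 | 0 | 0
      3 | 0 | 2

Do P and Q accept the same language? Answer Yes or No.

No

The empty string ε is accepted by Q but rejected by P.
So L(P) ≠ L(Q).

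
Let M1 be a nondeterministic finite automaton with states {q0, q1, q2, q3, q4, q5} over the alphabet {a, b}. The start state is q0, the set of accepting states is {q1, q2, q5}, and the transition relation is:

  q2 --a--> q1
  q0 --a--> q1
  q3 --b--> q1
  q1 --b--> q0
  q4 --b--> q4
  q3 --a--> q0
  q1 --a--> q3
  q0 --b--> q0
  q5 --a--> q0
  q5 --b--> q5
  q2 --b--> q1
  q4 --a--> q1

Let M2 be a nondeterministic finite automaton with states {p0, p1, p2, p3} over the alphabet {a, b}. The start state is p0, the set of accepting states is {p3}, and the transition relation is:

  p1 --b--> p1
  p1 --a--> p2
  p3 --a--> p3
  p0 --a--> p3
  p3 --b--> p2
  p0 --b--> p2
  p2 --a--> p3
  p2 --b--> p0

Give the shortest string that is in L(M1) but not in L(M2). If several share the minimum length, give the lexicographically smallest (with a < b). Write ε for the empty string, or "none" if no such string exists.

aab

The string aab is accepted by M1 but not by M2.
No shorter string lies in the difference, and aab is the lexicographically first length-3 string in L(M1) \ L(M2).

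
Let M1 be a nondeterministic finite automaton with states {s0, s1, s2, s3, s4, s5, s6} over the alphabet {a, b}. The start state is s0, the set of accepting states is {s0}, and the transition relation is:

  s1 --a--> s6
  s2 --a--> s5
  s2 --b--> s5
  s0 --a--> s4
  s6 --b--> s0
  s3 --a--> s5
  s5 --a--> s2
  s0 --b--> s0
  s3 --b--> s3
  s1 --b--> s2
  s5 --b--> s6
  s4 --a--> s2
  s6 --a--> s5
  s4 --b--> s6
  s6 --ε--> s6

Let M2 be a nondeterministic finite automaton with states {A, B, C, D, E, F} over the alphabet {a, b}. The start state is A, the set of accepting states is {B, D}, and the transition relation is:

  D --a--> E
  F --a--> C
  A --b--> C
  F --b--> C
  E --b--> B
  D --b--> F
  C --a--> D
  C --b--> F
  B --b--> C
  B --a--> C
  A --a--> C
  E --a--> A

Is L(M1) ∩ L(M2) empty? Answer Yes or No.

Exploring the product automaton M1 × M2 from the start pair (s0, A), following both machines on each input symbol, reaches 18 state pairs: (s0, A), (s4, C), (s0, C), (s2, D), (s6, F), (s4, D), (s0, F), (s5, E), (s5, F), (s5, C), (s2, E), (s2, A), (s6, B), (s2, C), (s6, C), (s5, A), (s5, B), (s5, D).
M1 accepts in {s0} and M2 accepts in {B, D}; no reachable pair has both components accepting, so no string drives both machines to acceptance simultaneously and L(M1) ∩ L(M2) = ∅.
So no string is accepted by both, and the intersection is empty.

Yes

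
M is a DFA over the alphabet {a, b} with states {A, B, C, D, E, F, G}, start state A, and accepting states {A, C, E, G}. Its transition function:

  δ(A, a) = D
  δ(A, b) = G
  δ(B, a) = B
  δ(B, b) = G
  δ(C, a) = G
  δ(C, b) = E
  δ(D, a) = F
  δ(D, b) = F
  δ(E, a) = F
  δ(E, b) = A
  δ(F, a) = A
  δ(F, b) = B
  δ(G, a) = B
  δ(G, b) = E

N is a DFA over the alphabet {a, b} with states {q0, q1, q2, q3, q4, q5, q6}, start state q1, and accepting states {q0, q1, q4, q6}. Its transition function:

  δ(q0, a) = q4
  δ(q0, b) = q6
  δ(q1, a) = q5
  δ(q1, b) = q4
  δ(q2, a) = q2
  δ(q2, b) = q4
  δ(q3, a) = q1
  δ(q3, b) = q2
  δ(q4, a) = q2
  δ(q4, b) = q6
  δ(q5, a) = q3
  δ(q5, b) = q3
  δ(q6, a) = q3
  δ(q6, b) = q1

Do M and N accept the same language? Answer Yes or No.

Yes

Exploring the product automaton M × N from the start pair (A, q1), following both machines on each input symbol, reaches 6 state pairs: (A, q1), (D, q5), (G, q4), (F, q3), (B, q2), (E, q6).
M accepts in {A, C, E, G} and N accepts in {q0, q1, q4, q6}. In every reachable pair the two components are either both accepting — (A, q1), (G, q4), (E, q6) — or both non-accepting, so no string is accepted by exactly one of the machines: L(M) \ L(N) and L(N) \ L(M) are both empty.
Hence every string is accepted by M iff it is accepted by N, and the two languages coincide.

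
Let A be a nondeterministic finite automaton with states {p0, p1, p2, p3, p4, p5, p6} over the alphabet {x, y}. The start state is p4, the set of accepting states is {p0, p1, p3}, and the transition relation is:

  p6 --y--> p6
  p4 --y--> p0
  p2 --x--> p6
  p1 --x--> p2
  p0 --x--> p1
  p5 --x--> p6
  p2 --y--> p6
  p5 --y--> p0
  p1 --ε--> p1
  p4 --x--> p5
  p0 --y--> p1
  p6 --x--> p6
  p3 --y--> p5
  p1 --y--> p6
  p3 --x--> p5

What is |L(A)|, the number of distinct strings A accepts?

The useful subgraph on states {p0, p1, p4, p5} is acyclic, so L(A) is finite; the longest accepting path visits 4 useful states, giving maximum string length 3.
Counting accepting paths from p4 by length: 1 of length 1, 3 of length 2, 2 of length 3. Total 6.

6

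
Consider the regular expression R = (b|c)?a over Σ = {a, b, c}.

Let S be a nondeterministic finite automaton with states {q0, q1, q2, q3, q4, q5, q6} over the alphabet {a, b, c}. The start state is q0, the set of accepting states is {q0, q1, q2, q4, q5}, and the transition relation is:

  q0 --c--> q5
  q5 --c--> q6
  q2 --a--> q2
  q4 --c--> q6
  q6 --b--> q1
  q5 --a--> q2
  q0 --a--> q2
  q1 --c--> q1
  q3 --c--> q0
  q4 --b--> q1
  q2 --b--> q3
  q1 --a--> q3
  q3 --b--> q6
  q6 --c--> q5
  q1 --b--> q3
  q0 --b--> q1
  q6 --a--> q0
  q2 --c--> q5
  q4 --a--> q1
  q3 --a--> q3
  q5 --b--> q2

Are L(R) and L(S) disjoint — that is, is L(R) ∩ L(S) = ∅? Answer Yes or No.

No

The string a is accepted by both R and S.
Hence L(R) ∩ L(S) ≠ ∅.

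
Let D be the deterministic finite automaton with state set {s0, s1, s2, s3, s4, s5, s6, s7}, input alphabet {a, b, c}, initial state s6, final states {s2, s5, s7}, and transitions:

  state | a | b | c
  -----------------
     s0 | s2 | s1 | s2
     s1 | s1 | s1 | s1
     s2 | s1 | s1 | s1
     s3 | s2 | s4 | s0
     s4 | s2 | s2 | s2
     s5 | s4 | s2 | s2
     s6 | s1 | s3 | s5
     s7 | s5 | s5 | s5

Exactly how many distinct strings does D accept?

12

The useful subgraph on states {s0, s2, s3, s4, s5, s6} is acyclic, so L(D) is finite; the longest accepting path visits 4 useful states, giving maximum string length 3.
Counting accepting paths from s6 by length: 1 of length 1, 3 of length 2, 8 of length 3. Total 12.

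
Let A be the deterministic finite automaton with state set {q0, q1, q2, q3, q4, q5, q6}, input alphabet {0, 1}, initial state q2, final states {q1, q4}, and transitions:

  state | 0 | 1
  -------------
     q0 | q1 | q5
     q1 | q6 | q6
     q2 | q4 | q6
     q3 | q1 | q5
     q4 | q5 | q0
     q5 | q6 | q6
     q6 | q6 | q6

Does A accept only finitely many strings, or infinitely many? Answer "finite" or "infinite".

finite

The useful states (reachable from q2 and able to reach an accepting state) are {q0, q1, q2, q4}.
Restricted to these states the transition graph has no cycle, so every accepting path has bounded length and L is finite.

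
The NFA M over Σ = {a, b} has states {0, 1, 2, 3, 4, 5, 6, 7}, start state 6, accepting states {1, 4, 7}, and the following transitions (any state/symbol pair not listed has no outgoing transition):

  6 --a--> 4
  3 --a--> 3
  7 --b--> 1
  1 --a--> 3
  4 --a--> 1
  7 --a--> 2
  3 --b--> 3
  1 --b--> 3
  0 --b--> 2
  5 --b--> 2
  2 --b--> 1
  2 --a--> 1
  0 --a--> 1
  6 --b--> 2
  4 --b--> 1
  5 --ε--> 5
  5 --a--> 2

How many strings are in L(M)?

5

The useful subgraph on states {1, 2, 4, 6} is acyclic, so L(M) is finite; the longest accepting path visits 3 useful states, giving maximum string length 2.
Counting accepting paths from 6 by length: 1 of length 1, 4 of length 2. Total 5.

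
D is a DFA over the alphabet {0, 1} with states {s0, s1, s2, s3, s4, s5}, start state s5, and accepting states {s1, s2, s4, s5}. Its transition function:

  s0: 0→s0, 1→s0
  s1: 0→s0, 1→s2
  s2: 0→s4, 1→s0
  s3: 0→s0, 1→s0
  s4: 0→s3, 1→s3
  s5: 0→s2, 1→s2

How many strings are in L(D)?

The useful subgraph on states {s2, s4, s5} is acyclic, so L(D) is finite; the longest accepting path visits 3 useful states, giving maximum string length 2.
Counting accepting paths from s5 by length: 1 of length 0, 2 of length 1, 2 of length 2. Total 5.

5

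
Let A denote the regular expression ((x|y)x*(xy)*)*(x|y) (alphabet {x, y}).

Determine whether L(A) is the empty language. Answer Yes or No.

The string x matches the expression, so it belongs to L(A).
Since L(A) contains at least one string, it is not empty.

No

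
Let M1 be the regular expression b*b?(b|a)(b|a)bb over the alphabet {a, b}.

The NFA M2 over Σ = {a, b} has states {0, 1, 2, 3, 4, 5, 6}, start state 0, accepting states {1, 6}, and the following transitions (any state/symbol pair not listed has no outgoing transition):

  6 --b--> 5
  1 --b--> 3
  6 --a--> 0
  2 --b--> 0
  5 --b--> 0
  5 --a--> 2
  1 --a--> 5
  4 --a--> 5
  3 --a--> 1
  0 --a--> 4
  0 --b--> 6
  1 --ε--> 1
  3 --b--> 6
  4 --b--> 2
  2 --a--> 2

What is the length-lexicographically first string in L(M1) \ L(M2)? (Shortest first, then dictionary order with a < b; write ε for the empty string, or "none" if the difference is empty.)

The string babb is accepted by M1 but not by M2.
No shorter string lies in the difference, and babb is the lexicographically first length-4 string in L(M1) \ L(M2).

babb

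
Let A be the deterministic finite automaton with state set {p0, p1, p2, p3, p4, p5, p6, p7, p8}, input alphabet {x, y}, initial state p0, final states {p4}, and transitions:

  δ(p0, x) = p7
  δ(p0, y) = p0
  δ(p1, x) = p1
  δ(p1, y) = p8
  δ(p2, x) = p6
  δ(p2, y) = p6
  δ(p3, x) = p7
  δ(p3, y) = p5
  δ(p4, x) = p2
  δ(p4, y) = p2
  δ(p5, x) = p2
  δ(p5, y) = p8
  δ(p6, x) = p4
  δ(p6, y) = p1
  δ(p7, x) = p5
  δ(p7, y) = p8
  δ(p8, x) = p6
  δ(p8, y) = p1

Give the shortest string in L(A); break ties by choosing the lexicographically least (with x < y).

xyxx

A breadth-first search from p0 reaches an accepting state first via the path p0 → p7 → p8 → p6 → p4 on input xyxx.
No string of length < 4 is accepted (BFS exhausts all shorter strings without reaching an accepting state), and xyxx is the lexicographically least accepting string of length 4.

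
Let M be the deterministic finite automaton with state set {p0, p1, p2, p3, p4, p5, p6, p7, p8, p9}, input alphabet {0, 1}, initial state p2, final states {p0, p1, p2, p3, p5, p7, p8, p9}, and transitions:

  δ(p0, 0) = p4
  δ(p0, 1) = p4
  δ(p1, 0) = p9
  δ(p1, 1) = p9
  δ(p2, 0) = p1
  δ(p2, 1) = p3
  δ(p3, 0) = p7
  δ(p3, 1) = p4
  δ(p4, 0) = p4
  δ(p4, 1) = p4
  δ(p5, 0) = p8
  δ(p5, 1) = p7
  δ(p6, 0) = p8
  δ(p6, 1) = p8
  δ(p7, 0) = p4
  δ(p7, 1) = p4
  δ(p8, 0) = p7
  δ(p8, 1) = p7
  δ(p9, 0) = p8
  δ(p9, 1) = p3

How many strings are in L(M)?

16

The useful subgraph on states {p1, p2, p3, p7, p8, p9} is acyclic, so L(M) is finite; the longest accepting path visits 5 useful states, giving maximum string length 4.
Counting accepting paths from p2 by length: 1 of length 0, 2 of length 1, 3 of length 2, 4 of length 3, 6 of length 4. Total 16.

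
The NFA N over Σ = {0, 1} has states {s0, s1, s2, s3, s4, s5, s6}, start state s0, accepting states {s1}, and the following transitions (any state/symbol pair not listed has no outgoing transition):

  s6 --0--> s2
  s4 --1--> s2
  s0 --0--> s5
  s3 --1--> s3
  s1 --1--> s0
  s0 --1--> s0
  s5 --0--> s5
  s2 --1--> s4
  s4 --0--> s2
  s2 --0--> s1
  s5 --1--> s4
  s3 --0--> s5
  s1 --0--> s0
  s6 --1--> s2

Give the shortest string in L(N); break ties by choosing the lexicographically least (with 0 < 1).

0100

A breadth-first search from s0 reaches an accepting state first via the path s0 → s5 → s4 → s2 → s1 on input 0100.
No string of length < 4 is accepted (BFS exhausts all shorter strings without reaching an accepting state), and 0100 is the lexicographically least accepting string of length 4.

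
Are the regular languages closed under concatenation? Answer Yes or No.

If R₁ and R₂ are regular expressions for the two languages then R₁R₂ denotes L₁L₂; on automata, add ε-moves from every accepting state of an NFA for L₁ to the start state of an NFA for L₂ and keep only the second machine's accepting states.
So the regular languages are closed under concatenation.

Yes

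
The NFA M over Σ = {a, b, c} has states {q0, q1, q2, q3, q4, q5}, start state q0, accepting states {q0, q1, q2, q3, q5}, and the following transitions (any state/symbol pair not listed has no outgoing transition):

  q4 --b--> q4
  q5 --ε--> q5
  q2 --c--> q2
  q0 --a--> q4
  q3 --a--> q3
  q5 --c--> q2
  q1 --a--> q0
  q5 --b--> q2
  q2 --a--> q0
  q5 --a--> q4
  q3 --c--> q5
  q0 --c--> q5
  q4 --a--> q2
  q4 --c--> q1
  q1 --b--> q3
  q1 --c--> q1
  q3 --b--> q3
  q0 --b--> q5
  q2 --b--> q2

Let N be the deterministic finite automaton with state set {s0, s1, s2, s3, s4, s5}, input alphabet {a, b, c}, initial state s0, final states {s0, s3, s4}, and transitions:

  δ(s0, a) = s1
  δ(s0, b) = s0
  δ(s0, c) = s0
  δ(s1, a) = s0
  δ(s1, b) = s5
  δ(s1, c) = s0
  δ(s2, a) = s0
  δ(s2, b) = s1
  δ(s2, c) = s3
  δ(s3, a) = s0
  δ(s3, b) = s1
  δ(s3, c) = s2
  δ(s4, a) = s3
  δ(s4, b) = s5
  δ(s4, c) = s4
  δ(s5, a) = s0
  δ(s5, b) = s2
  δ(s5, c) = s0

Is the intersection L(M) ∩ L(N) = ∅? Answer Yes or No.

The empty string ε is accepted by both M and N.
Hence L(M) ∩ L(N) ≠ ∅.

No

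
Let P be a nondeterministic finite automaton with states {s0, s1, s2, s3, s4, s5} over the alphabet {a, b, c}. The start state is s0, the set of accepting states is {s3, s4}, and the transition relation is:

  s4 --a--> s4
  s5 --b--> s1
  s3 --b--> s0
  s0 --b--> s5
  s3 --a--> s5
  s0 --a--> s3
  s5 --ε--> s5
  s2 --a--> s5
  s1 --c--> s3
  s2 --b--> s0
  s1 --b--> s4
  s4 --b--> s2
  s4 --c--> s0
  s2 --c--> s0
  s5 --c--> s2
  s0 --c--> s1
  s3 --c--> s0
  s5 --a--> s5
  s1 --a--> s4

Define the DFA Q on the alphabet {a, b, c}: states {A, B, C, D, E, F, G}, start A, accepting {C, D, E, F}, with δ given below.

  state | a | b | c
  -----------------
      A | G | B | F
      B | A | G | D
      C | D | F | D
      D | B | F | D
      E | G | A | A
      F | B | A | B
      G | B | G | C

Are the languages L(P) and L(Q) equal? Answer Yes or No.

The string a is accepted by P but rejected by Q.
So L(P) ≠ L(Q).

No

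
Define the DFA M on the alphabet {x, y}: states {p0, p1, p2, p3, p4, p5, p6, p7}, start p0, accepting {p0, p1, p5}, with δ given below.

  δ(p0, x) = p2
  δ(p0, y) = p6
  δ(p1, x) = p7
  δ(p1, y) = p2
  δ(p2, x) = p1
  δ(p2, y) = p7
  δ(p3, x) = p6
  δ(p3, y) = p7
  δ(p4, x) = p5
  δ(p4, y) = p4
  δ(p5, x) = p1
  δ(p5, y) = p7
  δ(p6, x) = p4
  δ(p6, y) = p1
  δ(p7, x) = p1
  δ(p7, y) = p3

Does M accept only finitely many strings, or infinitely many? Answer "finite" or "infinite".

infinite

State p2 is reachable from the start and can reach an accepting state, and it lies on the cycle p2 → p1 → p2.
Traversing that cycle any number of times yields accepted strings of unbounded length, so the language is infinite.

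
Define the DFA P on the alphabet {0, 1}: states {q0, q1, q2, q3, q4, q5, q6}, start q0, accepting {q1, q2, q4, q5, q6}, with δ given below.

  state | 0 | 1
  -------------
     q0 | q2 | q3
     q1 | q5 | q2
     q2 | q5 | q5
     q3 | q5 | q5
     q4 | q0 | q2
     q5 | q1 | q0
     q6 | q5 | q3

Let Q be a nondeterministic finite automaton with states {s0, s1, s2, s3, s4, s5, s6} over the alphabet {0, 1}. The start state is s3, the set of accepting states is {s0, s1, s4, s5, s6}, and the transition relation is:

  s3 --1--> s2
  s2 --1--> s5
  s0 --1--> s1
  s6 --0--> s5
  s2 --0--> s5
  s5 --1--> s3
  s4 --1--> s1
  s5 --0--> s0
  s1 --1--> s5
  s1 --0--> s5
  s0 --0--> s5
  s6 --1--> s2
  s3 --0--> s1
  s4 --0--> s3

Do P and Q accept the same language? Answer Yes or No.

Yes

Exploring the product automaton P × Q from the start pair (q0, s3), following both machines on each input symbol, reaches 5 state pairs: (q0, s3), (q2, s1), (q3, s2), (q5, s5), (q1, s0).
P accepts in {q1, q2, q4, q5, q6} and Q accepts in {s0, s1, s4, s5, s6}. In every reachable pair the two components are either both accepting — (q2, s1), (q5, s5), (q1, s0) — or both non-accepting, so no string is accepted by exactly one of the machines: L(P) \ L(Q) and L(Q) \ L(P) are both empty.
Hence every string is accepted by P iff it is accepted by Q, and the two languages coincide.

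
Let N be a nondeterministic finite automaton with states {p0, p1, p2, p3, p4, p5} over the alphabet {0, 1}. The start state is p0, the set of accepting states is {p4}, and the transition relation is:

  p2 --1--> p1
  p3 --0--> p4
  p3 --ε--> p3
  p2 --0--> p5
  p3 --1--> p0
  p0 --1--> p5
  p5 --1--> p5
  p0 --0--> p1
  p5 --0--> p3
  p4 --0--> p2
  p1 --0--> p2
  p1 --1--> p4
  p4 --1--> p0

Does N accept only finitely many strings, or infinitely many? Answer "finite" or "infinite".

State p1 is reachable from the start and can reach an accepting state, and it lies on the cycle p1 → p2 → p1.
Traversing that cycle any number of times yields accepted strings of unbounded length, so the language is infinite.

infinite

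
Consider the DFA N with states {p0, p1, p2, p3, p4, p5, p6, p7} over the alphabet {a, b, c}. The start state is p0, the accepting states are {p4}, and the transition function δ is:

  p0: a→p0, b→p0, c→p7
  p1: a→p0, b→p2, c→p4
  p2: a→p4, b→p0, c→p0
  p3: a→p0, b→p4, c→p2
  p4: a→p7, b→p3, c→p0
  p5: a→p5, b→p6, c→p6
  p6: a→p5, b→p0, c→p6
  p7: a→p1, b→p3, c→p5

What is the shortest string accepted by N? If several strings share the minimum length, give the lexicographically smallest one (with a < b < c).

A breadth-first search from p0 reaches an accepting state first via the path p0 → p7 → p1 → p4 on input cac.
No string of length < 3 is accepted (BFS exhausts all shorter strings without reaching an accepting state), and cac is the lexicographically least accepting string of length 3.

cac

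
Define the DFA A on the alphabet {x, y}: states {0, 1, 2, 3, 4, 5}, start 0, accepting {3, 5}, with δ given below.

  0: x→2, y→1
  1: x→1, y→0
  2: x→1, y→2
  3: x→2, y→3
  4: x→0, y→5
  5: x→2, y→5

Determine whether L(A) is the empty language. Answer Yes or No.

Yes

The states reachable from the start state are {0, 1, 2}.
None of the accepting states {3, 5} is reachable, so no string is accepted and L(A) = ∅.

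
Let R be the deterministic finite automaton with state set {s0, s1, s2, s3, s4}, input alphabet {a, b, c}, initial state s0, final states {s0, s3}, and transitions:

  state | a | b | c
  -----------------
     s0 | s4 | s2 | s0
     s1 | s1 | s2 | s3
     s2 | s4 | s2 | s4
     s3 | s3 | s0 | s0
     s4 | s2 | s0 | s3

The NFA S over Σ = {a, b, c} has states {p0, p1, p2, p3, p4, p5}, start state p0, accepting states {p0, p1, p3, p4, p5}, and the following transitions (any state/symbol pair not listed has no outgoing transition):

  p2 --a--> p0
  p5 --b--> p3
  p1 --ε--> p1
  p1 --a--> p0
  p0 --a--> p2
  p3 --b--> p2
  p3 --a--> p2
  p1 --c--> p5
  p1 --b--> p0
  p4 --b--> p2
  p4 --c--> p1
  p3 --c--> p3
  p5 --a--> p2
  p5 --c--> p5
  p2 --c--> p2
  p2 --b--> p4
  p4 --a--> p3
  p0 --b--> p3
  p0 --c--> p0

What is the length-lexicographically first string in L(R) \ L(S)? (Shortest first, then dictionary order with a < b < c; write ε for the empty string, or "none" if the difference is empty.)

ac

The string ac is accepted by R but not by S.
No shorter string lies in the difference, and ac is the lexicographically first length-2 string in L(R) \ L(S).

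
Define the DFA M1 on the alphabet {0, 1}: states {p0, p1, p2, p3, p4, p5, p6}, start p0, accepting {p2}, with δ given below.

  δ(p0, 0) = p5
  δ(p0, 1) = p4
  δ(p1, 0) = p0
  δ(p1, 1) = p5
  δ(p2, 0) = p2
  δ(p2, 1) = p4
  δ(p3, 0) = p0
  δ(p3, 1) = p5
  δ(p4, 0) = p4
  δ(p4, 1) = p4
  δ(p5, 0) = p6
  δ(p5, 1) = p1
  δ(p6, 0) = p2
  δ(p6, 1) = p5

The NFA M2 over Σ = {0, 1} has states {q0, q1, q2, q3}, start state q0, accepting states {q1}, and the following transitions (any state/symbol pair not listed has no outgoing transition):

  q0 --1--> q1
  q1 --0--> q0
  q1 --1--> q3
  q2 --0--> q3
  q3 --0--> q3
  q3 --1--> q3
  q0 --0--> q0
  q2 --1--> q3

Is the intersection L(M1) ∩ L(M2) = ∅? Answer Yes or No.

Yes

Exploring the product automaton M1 × M2 from the start pair (p0, q0), following both machines on each input symbol, reaches 14 state pairs: (p0, q0), (p5, q0), (p4, q1), (p6, q0), (p1, q1), (p4, q0), (p4, q3), (p2, q0), (p5, q1), (p5, q3), (p1, q3), (p6, q3), (p0, q3), (p2, q3).
M1 accepts in {p2} and M2 accepts in {q1}; no reachable pair has both components accepting, so no string drives both machines to acceptance simultaneously and L(M1) ∩ L(M2) = ∅.
So no string is accepted by both, and the intersection is empty.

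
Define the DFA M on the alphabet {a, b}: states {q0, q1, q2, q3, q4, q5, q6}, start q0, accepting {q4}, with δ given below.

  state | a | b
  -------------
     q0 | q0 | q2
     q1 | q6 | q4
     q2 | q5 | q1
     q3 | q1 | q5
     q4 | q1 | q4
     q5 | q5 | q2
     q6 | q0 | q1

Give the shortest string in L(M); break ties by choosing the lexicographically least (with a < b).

bbb

A breadth-first search from q0 reaches an accepting state first via the path q0 → q2 → q1 → q4 on input bbb.
No string of length < 3 is accepted (BFS exhausts all shorter strings without reaching an accepting state), and bbb is the lexicographically least accepting string of length 3.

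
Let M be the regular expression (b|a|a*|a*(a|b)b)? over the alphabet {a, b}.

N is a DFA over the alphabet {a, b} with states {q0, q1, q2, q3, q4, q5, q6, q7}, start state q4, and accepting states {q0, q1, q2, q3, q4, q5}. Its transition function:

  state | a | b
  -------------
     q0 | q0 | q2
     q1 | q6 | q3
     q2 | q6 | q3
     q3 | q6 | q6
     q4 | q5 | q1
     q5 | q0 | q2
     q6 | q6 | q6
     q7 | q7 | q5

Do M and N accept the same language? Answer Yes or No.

Converting the expression M to a DFA (subset construction, then merging equivalent states) gives the minimal DFA with states {m0, m1, m2, m3}, start state m0, accepting states {m0, m1, m3} and transitions m0: a→m0, b→m1; m1: a→m2, b→m3; m2: a→m2, b→m2; m3: a→m2, b→m2.
Exploring the product automaton M × N from the start pair (m0, q4), following both machines on each input symbol, reaches 7 state pairs: (m0, q4), (m0, q5), (m1, q1), (m0, q0), (m1, q2), (m2, q6), (m3, q3).
M accepts in {m0, m1, m3} and N accepts in {q0, q1, q2, q3, q4, q5}. In every reachable pair the two components are either both accepting — (m0, q4), (m0, q5), (m1, q1), (m0, q0), (m1, q2), (m3, q3) — or both non-accepting, so no string is accepted by exactly one of the machines: L(M) \ L(N) and L(N) \ L(M) are both empty.
Hence every string is accepted by M iff it is accepted by N, and the two languages coincide.

Yes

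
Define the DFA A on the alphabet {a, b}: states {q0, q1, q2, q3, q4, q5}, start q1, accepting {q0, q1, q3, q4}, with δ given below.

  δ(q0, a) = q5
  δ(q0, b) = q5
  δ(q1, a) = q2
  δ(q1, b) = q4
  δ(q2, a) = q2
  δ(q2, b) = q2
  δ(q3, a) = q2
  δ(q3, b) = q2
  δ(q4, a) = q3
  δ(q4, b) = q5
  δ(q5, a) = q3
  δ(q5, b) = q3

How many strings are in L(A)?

5

The useful subgraph on states {q1, q3, q4, q5} is acyclic, so L(A) is finite; the longest accepting path visits 4 useful states, giving maximum string length 3.
Counting accepting paths from q1 by length: 1 of length 0, 1 of length 1, 1 of length 2, 2 of length 3. Total 5.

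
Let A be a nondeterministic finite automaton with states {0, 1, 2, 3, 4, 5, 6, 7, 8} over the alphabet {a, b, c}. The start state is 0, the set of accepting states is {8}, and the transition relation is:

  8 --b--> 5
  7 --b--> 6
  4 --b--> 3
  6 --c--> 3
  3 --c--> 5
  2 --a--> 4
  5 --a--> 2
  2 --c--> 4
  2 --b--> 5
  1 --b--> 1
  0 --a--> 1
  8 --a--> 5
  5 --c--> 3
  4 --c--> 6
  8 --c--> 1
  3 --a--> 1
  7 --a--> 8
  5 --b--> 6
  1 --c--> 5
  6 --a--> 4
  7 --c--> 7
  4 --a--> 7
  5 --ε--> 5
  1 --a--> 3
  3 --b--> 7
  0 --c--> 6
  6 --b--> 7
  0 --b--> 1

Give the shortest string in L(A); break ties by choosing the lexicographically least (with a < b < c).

A breadth-first search from 0 reaches an accepting state first via the path 0 → 6 → 7 → 8 on input cba.
No string of length < 3 is accepted (BFS exhausts all shorter strings without reaching an accepting state), and cba is the lexicographically least accepting string of length 3.

cba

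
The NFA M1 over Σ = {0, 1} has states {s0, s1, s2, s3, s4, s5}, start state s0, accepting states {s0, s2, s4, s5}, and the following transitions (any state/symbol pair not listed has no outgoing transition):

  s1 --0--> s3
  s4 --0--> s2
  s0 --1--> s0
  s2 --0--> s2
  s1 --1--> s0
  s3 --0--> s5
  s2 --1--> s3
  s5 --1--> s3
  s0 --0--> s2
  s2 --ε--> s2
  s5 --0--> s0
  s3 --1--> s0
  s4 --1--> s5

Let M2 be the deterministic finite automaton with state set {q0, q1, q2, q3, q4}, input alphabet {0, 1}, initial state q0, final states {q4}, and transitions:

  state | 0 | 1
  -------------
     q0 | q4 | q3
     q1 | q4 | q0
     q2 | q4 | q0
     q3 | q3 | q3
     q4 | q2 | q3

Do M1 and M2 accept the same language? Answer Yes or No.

No

The empty string ε is accepted by M1 but rejected by M2.
So L(M1) ≠ L(M2).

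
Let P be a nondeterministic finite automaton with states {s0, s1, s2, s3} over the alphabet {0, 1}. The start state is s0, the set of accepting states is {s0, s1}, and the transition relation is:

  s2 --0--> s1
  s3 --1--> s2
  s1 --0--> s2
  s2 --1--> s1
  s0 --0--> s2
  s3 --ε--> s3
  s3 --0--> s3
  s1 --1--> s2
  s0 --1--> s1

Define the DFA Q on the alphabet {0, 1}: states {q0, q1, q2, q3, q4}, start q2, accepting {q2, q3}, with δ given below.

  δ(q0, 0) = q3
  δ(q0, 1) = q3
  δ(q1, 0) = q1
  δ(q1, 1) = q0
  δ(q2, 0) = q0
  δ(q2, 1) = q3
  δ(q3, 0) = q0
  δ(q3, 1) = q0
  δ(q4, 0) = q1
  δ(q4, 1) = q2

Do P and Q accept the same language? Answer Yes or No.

Exploring the product automaton P × Q from the start pair (s0, q2), following both machines on each input symbol, reaches 3 state pairs: (s0, q2), (s2, q0), (s1, q3).
P accepts in {s0, s1} and Q accepts in {q2, q3}. In every reachable pair the two components are either both accepting — (s0, q2), (s1, q3) — or both non-accepting, so no string is accepted by exactly one of the machines: L(P) \ L(Q) and L(Q) \ L(P) are both empty.
Hence every string is accepted by P iff it is accepted by Q, and the two languages coincide.

Yes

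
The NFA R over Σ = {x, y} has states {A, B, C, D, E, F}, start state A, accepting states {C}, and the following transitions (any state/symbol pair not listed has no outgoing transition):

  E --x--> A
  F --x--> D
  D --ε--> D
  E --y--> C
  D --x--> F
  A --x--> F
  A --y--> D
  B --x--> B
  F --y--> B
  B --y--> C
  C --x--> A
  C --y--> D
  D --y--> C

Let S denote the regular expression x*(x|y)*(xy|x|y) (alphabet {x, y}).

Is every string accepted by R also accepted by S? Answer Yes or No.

Yes

Converting the expression S to a DFA (subset construction, then merging equivalent states) gives the minimal DFA with states {s0, s1}, start state s0, accepting states {s1} and transitions s0: x→s1, y→s1; s1: x→s1, y→s1.
Exploring the product automaton R × S from the start pair (A, s0), following both machines on each input symbol, reaches 6 state pairs: (A, s0), (F, s1), (D, s1), (B, s1), (C, s1), (A, s1).
R accepts in {C} and S accepts in {s1}. The reachable pairs whose R-component is accepting are (C, s1); in each of them the S-component is accepting too, so the product for L(R) \ L(S) (R-component accepting, S-component rejecting) has no reachable accepting pair and the difference is empty.
Hence every string in L(R) is also in L(S).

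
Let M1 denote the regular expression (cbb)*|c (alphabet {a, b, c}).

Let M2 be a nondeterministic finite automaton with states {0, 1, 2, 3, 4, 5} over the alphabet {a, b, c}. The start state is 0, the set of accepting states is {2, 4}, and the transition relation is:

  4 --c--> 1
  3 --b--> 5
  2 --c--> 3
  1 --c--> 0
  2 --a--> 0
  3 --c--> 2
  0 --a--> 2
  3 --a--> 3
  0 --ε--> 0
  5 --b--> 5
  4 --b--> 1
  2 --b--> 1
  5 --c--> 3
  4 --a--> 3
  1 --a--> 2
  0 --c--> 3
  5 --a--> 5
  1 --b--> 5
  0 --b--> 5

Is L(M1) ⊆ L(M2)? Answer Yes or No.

The empty string ε is in L(M1) but not in L(M2).
So L(M1) ⊄ L(M2).

No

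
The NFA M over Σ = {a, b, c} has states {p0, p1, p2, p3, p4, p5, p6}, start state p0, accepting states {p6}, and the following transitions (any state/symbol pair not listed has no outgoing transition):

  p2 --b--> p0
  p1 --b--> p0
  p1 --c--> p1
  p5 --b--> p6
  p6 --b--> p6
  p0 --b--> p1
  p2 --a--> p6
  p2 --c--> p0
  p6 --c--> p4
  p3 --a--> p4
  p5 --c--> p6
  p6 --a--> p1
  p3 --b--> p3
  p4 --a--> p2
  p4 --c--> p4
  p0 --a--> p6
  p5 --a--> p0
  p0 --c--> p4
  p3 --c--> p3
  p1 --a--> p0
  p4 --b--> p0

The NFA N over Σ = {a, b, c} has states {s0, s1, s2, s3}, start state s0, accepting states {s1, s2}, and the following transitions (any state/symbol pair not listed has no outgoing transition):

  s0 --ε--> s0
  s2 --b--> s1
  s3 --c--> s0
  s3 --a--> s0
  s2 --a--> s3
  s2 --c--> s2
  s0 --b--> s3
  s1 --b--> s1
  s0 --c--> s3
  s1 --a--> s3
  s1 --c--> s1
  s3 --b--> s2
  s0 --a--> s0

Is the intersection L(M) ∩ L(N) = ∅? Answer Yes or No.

The string abb is accepted by both M and N.
Hence L(M) ∩ L(N) ≠ ∅.

No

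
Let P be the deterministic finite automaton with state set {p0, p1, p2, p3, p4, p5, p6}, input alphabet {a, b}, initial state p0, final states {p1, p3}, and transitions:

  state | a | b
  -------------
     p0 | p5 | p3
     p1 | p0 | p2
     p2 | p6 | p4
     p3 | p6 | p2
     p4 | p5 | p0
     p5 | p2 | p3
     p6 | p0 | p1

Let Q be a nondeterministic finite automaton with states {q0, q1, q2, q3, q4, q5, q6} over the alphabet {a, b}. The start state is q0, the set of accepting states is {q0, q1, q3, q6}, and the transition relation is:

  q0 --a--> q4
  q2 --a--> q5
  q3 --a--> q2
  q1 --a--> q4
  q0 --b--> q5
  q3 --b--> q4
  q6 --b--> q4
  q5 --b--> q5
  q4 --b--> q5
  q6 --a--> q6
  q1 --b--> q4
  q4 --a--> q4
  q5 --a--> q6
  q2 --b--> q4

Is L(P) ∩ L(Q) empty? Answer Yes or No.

Exploring the product automaton P × Q from the start pair (p0, q0), following both machines on each input symbol, reaches 17 state pairs: (p0, q0), (p5, q4), (p3, q5), (p2, q4), (p6, q6), (p2, q5), (p6, q4), (p4, q5), (p0, q6), (p1, q4), (p0, q4), (p1, q5), (p5, q6), (p0, q5), (p3, q4), (p2, q6), (p4, q4).
P accepts in {p1, p3} and Q accepts in {q0, q1, q3, q6}; no reachable pair has both components accepting, so no string drives both machines to acceptance simultaneously and L(P) ∩ L(Q) = ∅.
So no string is accepted by both, and the intersection is empty.

Yes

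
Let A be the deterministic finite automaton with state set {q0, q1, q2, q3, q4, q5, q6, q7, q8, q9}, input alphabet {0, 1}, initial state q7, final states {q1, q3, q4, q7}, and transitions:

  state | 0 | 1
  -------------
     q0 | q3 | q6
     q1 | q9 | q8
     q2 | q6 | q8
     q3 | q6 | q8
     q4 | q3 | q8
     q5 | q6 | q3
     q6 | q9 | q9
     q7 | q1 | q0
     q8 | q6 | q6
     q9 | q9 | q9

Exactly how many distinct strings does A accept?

3

The useful subgraph on states {q0, q1, q3, q7} is acyclic, so L(A) is finite; the longest accepting path visits 3 useful states, giving maximum string length 2.
Counting accepting paths from q7 by length: 1 of length 0, 1 of length 1, 1 of length 2. Total 3.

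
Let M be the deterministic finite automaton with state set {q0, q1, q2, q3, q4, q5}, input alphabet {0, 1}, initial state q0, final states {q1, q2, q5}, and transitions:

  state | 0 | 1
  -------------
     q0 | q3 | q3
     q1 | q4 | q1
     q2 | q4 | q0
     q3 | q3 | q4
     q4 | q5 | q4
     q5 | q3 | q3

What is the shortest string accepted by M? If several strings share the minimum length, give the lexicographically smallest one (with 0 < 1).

A breadth-first search from q0 reaches an accepting state first via the path q0 → q3 → q4 → q5 on input 010.
No string of length < 3 is accepted (BFS exhausts all shorter strings without reaching an accepting state), and 010 is the lexicographically least accepting string of length 3.

010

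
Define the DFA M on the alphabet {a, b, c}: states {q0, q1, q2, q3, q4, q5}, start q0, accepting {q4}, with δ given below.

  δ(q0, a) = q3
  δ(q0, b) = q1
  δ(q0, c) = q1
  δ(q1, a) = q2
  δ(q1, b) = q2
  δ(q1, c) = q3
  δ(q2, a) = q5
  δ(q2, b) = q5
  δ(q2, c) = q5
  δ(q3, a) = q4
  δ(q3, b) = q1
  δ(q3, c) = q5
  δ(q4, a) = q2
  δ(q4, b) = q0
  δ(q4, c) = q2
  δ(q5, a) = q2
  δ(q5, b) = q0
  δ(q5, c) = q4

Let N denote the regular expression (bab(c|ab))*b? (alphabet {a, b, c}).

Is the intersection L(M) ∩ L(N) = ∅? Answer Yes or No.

The string babc is accepted by both M and N.
Hence L(M) ∩ L(N) ≠ ∅.

No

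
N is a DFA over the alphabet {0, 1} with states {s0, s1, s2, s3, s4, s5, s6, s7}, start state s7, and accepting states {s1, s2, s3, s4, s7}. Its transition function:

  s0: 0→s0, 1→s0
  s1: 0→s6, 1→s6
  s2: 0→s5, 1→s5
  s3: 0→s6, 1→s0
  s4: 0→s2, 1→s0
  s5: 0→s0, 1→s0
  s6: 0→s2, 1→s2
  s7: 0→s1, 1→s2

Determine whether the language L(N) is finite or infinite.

finite

The useful states (reachable from s7 and able to reach an accepting state) are {s1, s2, s6, s7}.
Restricted to these states the transition graph has no cycle, so every accepting path has bounded length and L is finite.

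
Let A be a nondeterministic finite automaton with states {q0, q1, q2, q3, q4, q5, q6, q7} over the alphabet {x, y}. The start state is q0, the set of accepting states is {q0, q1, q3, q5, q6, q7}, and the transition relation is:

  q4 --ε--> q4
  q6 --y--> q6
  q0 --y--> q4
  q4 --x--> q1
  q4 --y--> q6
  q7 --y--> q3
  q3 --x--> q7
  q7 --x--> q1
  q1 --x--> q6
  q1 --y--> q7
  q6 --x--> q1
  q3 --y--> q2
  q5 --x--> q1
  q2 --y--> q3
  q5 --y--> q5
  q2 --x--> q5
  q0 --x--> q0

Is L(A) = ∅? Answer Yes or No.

No

The empty string ε is accepted: the run q0 ends in the accepting state q0.
Since at least one string is accepted, L(A) is not empty.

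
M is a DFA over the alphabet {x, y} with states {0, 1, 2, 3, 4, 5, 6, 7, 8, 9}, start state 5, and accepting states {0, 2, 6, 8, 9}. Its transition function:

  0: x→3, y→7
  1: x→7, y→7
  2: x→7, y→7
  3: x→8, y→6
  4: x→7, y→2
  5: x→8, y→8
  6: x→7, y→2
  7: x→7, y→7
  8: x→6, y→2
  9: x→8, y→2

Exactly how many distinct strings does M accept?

The useful subgraph on states {2, 5, 6, 8} is acyclic, so L(M) is finite; the longest accepting path visits 4 useful states, giving maximum string length 3.
Counting accepting paths from 5 by length: 2 of length 1, 4 of length 2, 2 of length 3. Total 8.

8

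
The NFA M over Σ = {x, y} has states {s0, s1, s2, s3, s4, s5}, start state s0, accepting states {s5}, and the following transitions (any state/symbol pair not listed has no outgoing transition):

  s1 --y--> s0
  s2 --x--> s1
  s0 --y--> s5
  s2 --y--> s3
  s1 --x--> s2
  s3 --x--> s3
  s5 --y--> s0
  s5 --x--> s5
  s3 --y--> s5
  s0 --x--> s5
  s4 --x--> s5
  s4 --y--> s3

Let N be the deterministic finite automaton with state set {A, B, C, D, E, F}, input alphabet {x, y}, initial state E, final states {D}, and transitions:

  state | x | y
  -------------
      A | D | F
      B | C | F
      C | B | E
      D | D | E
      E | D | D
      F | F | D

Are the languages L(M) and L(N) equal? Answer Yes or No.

Yes

Exploring the product automaton M × N from the start pair (s0, E), following both machines on each input symbol, reaches 2 state pairs: (s0, E), (s5, D).
M accepts in {s5} and N accepts in {D}. In every reachable pair the two components are either both accepting — (s5, D) — or both non-accepting, so no string is accepted by exactly one of the machines: L(M) \ L(N) and L(N) \ L(M) are both empty.
Hence every string is accepted by M iff it is accepted by N, and the two languages coincide.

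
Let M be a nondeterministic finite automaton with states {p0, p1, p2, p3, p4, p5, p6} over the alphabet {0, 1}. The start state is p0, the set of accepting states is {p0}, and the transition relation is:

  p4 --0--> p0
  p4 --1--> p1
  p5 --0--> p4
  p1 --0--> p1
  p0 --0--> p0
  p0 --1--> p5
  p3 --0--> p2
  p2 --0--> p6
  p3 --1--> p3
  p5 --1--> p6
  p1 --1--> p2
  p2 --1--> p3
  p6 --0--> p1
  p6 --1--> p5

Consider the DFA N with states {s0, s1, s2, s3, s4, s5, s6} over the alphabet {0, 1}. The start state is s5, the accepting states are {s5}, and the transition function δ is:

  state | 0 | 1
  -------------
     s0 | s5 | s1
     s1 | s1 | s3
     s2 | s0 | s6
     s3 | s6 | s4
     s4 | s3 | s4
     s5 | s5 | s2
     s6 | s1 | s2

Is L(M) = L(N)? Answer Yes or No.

Yes

Exploring the product automaton M × N from the start pair (p0, s5), following both machines on each input symbol, reaches 7 state pairs: (p0, s5), (p5, s2), (p4, s0), (p6, s6), (p1, s1), (p2, s3), (p3, s4).
M accepts in {p0} and N accepts in {s5}. In every reachable pair the two components are either both accepting — (p0, s5) — or both non-accepting, so no string is accepted by exactly one of the machines: L(M) \ L(N) and L(N) \ L(M) are both empty.
Hence every string is accepted by M iff it is accepted by N, and the two languages coincide.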